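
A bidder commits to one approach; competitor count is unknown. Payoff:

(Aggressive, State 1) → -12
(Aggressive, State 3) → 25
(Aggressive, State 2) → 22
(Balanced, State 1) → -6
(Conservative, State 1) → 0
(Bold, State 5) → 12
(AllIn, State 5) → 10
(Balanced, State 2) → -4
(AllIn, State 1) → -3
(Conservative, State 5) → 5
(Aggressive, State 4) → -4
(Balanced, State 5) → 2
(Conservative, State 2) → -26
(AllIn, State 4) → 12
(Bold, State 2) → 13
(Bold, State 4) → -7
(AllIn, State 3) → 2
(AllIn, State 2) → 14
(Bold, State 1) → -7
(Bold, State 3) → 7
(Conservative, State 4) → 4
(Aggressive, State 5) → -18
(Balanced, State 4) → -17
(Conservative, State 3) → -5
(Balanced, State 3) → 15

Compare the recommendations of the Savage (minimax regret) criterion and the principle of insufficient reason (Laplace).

minimax regret → Bold; laplace → AllIn (disagree)

Column bests: State 1=0, State 2=22, State 3=25, State 4=12, State 5=12.
Conservative regrets: 0, 48, 30, 8, 7 → max 48
Balanced regrets: 6, 26, 10, 29, 10 → max 29
Aggressive regrets: 12, 0, 0, 16, 30 → max 30
Bold regrets: 7, 9, 18, 19, 0 → max 19
AllIn regrets: 3, 8, 23, 0, 2 → max 23
Smallest max regret = 19 → Bold.
Row averages: Conservative=-4.4, Balanced=-2, Aggressive=2.6, Bold=3.6, AllIn=7
Highest average = 7 → AllIn.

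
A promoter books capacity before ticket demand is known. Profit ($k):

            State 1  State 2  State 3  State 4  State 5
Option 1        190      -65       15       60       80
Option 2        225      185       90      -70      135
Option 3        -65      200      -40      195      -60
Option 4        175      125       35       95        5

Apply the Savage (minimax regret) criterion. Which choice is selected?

Column bests: State 1=225, State 2=200, State 3=90, State 4=195, State 5=135.
Option 1 regrets: 35, 265, 75, 135, 55 → max 265
Option 2 regrets: 0, 15, 0, 265, 0 → max 265
Option 3 regrets: 290, 0, 130, 0, 195 → max 290
Option 4 regrets: 50, 75, 55, 100, 130 → max 130
Smallest max regret = 130 → Option 4.

Option 4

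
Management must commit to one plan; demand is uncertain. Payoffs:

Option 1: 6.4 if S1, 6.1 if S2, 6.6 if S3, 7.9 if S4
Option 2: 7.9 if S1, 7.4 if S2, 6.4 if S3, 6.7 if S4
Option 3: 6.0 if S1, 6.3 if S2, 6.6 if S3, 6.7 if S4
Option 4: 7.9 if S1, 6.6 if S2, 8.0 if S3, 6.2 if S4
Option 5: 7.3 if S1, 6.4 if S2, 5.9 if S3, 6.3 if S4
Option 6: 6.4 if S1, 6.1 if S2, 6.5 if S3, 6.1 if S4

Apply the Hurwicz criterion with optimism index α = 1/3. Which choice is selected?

Option 2

Option 1: 1/3·7.9 + 2/3·6.1 = 6.7
Option 2: 1/3·7.9 + 2/3·6.4 = 6.9
Option 3: 1/3·6.7 + 2/3·6.0 = 187/30
Option 4: 1/3·8.0 + 2/3·6.2 = 6.8
Option 5: 1/3·7.3 + 2/3·5.9 = 191/30
Option 6: 1/3·6.5 + 2/3·6.1 = 187/30
Highest Hurwicz score = 6.9 → Option 2.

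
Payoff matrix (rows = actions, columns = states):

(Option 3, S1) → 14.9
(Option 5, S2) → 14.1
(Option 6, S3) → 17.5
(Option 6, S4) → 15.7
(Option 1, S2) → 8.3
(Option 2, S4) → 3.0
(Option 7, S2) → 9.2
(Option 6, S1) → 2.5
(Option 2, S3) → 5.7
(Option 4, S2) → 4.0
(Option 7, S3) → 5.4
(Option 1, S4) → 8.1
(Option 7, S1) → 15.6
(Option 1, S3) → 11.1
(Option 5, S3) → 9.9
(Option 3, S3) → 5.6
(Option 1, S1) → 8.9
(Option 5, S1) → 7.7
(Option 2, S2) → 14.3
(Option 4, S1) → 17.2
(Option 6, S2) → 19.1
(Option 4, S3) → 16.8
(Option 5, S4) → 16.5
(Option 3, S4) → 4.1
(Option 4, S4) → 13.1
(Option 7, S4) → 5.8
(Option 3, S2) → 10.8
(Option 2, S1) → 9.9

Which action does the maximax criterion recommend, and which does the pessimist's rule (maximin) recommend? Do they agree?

maximax → Option 6; maximin → Option 1 (disagree)

Row maxima: Option 1=11.1, Option 2=14.3, Option 3=14.9, Option 4=17.2, Option 5=16.5, Option 6=19.1, Option 7=15.6
Best best-case = 19.1 → Option 6.
Row minima: Option 1=8.1, Option 2=3.0, Option 3=4.1, Option 4=4.0, Option 5=7.7, Option 6=2.5, Option 7=5.4
Best worst-case = 8.1 → Option 1.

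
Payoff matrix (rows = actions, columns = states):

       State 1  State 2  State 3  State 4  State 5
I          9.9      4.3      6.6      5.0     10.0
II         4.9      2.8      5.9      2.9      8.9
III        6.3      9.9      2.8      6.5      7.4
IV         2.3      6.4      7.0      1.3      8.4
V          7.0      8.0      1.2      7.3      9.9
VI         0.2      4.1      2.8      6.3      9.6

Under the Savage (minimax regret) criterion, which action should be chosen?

III

Column bests: State 1=9.9, State 2=9.9, State 3=7.0, State 4=7.3, State 5=10.0.
I regrets: 0.0, 5.6, 0.4, 2.3, 0.0 → max 5.6
II regrets: 5.0, 7.1, 1.1, 4.4, 1.1 → max 7.1
III regrets: 3.6, 0.0, 4.2, 0.8, 2.6 → max 4.2
IV regrets: 7.6, 3.5, 0.0, 6.0, 1.6 → max 7.6
V regrets: 2.9, 1.9, 5.8, 0.0, 0.1 → max 5.8
VI regrets: 9.7, 5.8, 4.2, 1.0, 0.4 → max 9.7
Smallest max regret = 4.2 → III.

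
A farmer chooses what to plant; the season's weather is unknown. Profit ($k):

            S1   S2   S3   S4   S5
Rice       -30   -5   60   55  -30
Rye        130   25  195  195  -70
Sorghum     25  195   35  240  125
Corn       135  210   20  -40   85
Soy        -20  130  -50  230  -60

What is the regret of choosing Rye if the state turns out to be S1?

5

Best payoff under S1 is 135.
Regret = 135 − 130 = 5.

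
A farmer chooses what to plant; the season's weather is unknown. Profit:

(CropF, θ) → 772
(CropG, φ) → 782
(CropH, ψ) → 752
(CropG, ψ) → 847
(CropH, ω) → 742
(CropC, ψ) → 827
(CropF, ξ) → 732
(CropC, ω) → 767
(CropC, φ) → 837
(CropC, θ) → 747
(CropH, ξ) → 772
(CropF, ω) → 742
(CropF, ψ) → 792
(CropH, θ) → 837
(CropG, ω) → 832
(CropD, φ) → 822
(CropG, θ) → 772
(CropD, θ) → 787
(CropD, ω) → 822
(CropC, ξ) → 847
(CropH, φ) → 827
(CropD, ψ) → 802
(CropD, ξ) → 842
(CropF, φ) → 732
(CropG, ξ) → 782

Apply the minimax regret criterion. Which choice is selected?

Column bests: θ=837, φ=837, ψ=847, ω=832, ξ=847.
CropD regrets: 50, 15, 45, 10, 5 → max 50
CropH regrets: 0, 10, 95, 90, 75 → max 95
CropC regrets: 90, 0, 20, 65, 0 → max 90
CropF regrets: 65, 105, 55, 90, 115 → max 115
CropG regrets: 65, 55, 0, 0, 65 → max 65
Smallest max regret = 50 → CropD.

CropD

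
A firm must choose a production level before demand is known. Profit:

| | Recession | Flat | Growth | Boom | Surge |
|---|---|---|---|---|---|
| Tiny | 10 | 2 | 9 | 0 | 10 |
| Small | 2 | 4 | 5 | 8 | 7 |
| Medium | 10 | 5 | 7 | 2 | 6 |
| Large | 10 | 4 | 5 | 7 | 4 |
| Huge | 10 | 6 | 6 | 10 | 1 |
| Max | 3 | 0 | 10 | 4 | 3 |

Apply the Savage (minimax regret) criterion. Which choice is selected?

Large

Column bests: Recession=10, Flat=6, Growth=10, Boom=10, Surge=10.
Tiny regrets: 0, 4, 1, 10, 0 → max 10
Small regrets: 8, 2, 5, 2, 3 → max 8
Medium regrets: 0, 1, 3, 8, 4 → max 8
Large regrets: 0, 2, 5, 3, 6 → max 6
Huge regrets: 0, 0, 4, 0, 9 → max 9
Max regrets: 7, 6, 0, 6, 7 → max 7
Smallest max regret = 6 → Large.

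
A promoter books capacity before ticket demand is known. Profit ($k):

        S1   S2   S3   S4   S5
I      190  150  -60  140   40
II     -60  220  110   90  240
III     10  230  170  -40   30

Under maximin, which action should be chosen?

Row minima: I=-60, II=-60, III=-40
Best worst-case = -40 → III.

III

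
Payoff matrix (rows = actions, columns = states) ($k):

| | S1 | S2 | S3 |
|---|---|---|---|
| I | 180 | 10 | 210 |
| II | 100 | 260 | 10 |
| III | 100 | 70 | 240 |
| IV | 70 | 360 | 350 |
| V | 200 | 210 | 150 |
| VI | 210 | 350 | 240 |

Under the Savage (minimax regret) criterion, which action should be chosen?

Column bests: S1=210, S2=360, S3=350.
I regrets: 30, 350, 140 → max 350
II regrets: 110, 100, 340 → max 340
III regrets: 110, 290, 110 → max 290
IV regrets: 140, 0, 0 → max 140
V regrets: 10, 150, 200 → max 200
VI regrets: 0, 10, 110 → max 110
Smallest max regret = 110 → VI.

VI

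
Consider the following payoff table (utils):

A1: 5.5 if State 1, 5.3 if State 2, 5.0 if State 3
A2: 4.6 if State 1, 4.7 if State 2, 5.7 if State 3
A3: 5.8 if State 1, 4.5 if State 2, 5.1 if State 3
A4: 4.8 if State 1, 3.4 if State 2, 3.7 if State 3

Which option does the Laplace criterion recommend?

A1

Row averages: A1=79/15, A2=5, A3=77/15, A4=119/30
Highest average = 79/15 → A1.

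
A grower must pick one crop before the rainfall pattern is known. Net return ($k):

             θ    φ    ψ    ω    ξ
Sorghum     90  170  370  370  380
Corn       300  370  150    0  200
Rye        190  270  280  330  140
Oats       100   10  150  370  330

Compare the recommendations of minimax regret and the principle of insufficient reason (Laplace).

minimax regret → Sorghum; laplace → Sorghum (agree)

Column bests: θ=300, φ=370, ψ=370, ω=370, ξ=380.
Sorghum regrets: 210, 200, 0, 0, 0 → max 210
Corn regrets: 0, 0, 220, 370, 180 → max 370
Rye regrets: 110, 100, 90, 40, 240 → max 240
Oats regrets: 200, 360, 220, 0, 50 → max 360
Smallest max regret = 210 → Sorghum.
Row averages: Sorghum=276, Corn=204, Rye=242, Oats=192
Highest average = 276 → Sorghum.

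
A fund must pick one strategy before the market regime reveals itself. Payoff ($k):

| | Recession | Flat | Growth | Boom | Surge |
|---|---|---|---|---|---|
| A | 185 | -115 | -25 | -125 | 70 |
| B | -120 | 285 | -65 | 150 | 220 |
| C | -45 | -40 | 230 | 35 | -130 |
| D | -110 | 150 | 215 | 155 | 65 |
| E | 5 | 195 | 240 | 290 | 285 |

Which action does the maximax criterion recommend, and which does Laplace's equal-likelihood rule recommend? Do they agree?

maximax → E; laplace → E (agree)

Row maxima: A=185, B=285, C=230, D=215, E=290
Best best-case = 290 → E.
Row averages: A=-2, B=94, C=10, D=95, E=203
Highest average = 203 → E.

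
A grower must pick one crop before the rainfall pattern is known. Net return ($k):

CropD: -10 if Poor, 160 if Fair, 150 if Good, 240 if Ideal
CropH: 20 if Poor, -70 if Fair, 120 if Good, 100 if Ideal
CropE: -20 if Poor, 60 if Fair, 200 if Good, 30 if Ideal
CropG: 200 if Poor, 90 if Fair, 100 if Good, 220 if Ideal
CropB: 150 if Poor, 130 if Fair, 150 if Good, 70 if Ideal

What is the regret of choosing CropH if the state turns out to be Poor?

180

Best payoff under Poor is 200.
Regret = 200 − 20 = 180.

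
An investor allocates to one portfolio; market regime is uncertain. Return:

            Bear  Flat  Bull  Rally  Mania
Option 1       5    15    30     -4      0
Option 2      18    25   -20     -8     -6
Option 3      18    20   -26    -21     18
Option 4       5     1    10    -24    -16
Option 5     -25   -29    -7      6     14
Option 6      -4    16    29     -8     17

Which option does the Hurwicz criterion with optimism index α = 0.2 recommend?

Option 1

Option 1: 0.2·30 + 0.8·(-4) = 2.8
Option 2: 0.2·25 + 0.8·(-20) = -11
Option 3: 0.2·20 + 0.8·(-26) = -16.8
Option 4: 0.2·10 + 0.8·(-24) = -17.2
Option 5: 0.2·14 + 0.8·(-29) = -20.4
Option 6: 0.2·29 + 0.8·(-8) = -0.6
Highest Hurwicz score = 2.8 → Option 1.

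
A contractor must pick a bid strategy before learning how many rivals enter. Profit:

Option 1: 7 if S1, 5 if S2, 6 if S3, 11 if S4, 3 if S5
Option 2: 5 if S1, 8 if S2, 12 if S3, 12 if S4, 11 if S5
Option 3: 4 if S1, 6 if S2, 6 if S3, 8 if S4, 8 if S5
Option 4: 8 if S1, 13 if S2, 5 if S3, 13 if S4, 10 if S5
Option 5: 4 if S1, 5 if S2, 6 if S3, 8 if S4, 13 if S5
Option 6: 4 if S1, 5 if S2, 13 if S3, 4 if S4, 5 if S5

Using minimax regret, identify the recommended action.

Option 2

Column bests: S1=8, S2=13, S3=13, S4=13, S5=13.
Option 1 regrets: 1, 8, 7, 2, 10 → max 10
Option 2 regrets: 3, 5, 1, 1, 2 → max 5
Option 3 regrets: 4, 7, 7, 5, 5 → max 7
Option 4 regrets: 0, 0, 8, 0, 3 → max 8
Option 5 regrets: 4, 8, 7, 5, 0 → max 8
Option 6 regrets: 4, 8, 0, 9, 8 → max 9
Smallest max regret = 5 → Option 2.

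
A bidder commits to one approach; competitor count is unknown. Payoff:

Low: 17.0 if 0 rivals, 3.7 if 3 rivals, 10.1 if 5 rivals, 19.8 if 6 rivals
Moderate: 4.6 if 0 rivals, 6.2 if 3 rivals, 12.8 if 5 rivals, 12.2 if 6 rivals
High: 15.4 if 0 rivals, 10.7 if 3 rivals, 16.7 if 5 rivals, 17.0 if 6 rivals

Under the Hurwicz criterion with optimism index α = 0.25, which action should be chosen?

Low: 0.25·19.8 + 0.75·3.7 = 7.725
Moderate: 0.25·12.8 + 0.75·4.6 = 6.65
High: 0.25·17.0 + 0.75·10.7 = 12.275
Highest Hurwicz score = 12.275 → High.

High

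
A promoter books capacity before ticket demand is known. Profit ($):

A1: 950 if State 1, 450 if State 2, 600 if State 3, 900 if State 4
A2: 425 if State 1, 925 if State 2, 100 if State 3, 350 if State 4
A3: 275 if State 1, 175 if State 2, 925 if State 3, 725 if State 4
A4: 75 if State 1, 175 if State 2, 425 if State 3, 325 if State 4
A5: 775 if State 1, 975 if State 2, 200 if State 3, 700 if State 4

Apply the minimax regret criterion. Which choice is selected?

A1

Column bests: State 1=950, State 2=975, State 3=925, State 4=900.
A1 regrets: 0, 525, 325, 0 → max 525
A2 regrets: 525, 50, 825, 550 → max 825
A3 regrets: 675, 800, 0, 175 → max 800
A4 regrets: 875, 800, 500, 575 → max 875
A5 regrets: 175, 0, 725, 200 → max 725
Smallest max regret = 525 → A1.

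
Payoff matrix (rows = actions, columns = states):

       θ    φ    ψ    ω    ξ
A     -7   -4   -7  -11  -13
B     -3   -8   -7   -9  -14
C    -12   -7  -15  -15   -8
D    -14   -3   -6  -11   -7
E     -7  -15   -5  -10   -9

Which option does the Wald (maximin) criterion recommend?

A

Row minima: A=-13, B=-14, C=-15, D=-14, E=-15
Best worst-case = -13 → A.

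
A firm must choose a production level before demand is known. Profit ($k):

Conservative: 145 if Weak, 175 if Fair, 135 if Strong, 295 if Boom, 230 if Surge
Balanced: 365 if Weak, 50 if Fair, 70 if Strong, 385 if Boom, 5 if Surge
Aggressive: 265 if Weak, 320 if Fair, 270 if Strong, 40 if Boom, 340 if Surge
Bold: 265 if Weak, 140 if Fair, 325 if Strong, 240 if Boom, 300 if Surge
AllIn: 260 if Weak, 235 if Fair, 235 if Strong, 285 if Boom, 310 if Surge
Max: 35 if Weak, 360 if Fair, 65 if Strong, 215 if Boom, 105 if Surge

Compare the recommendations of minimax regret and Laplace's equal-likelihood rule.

minimax regret → AllIn; laplace → AllIn (agree)

Column bests: Weak=365, Fair=360, Strong=325, Boom=385, Surge=340.
Conservative regrets: 220, 185, 190, 90, 110 → max 220
Balanced regrets: 0, 310, 255, 0, 335 → max 335
Aggressive regrets: 100, 40, 55, 345, 0 → max 345
Bold regrets: 100, 220, 0, 145, 40 → max 220
AllIn regrets: 105, 125, 90, 100, 30 → max 125
Max regrets: 330, 0, 260, 170, 235 → max 330
Smallest max regret = 125 → AllIn.
Row averages: Conservative=196, Balanced=175, Aggressive=247, Bold=254, AllIn=265, Max=156
Highest average = 265 → AllIn.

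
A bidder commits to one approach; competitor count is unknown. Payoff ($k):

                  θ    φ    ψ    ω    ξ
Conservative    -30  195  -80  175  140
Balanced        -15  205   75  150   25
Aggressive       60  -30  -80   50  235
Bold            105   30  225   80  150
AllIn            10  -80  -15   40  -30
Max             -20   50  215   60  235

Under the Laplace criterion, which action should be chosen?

Bold

Row averages: Conservative=80, Balanced=88, Aggressive=47, Bold=118, AllIn=-15, Max=108
Highest average = 118 → Bold.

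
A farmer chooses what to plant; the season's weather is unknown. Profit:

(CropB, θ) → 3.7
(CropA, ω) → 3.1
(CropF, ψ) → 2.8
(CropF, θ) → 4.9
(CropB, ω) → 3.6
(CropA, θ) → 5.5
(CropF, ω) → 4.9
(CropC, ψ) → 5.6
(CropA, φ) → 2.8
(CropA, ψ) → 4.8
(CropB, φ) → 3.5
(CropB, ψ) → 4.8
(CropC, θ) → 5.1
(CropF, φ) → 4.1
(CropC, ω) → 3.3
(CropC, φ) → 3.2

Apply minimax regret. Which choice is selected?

CropC

Column bests: θ=5.5, φ=4.1, ψ=5.6, ω=4.9.
CropC regrets: 0.4, 0.9, 0.0, 1.6 → max 1.6
CropB regrets: 1.8, 0.6, 0.8, 1.3 → max 1.8
CropF regrets: 0.6, 0.0, 2.8, 0.0 → max 2.8
CropA regrets: 0.0, 1.3, 0.8, 1.8 → max 1.8
Smallest max regret = 1.6 → CropC.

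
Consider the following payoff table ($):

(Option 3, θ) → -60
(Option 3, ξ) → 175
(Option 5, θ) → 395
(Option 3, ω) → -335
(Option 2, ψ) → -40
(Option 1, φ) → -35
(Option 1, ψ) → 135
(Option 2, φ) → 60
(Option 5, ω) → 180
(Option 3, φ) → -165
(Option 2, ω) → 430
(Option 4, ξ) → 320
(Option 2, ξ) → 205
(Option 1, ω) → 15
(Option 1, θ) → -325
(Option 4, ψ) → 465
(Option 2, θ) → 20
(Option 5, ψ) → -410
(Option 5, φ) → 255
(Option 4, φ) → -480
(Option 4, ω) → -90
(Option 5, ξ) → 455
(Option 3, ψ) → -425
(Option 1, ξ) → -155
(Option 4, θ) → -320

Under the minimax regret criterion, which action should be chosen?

Option 2

Column bests: θ=395, φ=255, ψ=465, ω=430, ξ=455.
Option 1 regrets: 720, 290, 330, 415, 610 → max 720
Option 2 regrets: 375, 195, 505, 0, 250 → max 505
Option 3 regrets: 455, 420, 890, 765, 280 → max 890
Option 4 regrets: 715, 735, 0, 520, 135 → max 735
Option 5 regrets: 0, 0, 875, 250, 0 → max 875
Smallest max regret = 505 → Option 2.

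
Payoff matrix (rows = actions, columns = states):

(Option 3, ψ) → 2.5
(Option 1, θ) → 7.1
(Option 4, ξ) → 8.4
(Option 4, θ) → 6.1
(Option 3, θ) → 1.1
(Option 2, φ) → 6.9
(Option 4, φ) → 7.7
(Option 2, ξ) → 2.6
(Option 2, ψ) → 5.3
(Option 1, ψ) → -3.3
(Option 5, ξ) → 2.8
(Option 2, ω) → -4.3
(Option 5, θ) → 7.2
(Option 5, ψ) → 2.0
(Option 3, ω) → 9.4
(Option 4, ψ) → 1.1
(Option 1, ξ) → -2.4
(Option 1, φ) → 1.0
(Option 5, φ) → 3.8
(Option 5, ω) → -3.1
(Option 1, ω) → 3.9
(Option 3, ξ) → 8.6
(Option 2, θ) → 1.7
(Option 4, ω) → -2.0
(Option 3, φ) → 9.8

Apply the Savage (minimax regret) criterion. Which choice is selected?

Option 3

Column bests: θ=7.2, φ=9.8, ψ=5.3, ω=9.4, ξ=8.6.
Option 1 regrets: 0.1, 8.8, 8.6, 5.5, 11.0 → max 11.0
Option 2 regrets: 5.5, 2.9, 0.0, 13.7, 6.0 → max 13.7
Option 3 regrets: 6.1, 0.0, 2.8, 0.0, 0.0 → max 6.1
Option 4 regrets: 1.1, 2.1, 4.2, 11.4, 0.2 → max 11.4
Option 5 regrets: 0.0, 6.0, 3.3, 12.5, 5.8 → max 12.5
Smallest max regret = 6.1 → Option 3.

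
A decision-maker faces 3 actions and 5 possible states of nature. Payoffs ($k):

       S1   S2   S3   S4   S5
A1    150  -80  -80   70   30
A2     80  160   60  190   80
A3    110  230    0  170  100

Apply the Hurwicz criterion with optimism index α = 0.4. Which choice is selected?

A2

A1: 0.4·150 + 0.6·(-80) = 12
A2: 0.4·190 + 0.6·60 = 112
A3: 0.4·230 + 0.6·0 = 92
Highest Hurwicz score = 112 → A2.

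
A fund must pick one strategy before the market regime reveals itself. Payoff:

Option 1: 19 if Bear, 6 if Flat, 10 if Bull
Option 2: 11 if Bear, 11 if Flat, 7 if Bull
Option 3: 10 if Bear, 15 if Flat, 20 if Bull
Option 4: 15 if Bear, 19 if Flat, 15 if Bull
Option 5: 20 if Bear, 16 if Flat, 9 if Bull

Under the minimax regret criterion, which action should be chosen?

Column bests: Bear=20, Flat=19, Bull=20.
Option 1 regrets: 1, 13, 10 → max 13
Option 2 regrets: 9, 8, 13 → max 13
Option 3 regrets: 10, 4, 0 → max 10
Option 4 regrets: 5, 0, 5 → max 5
Option 5 regrets: 0, 3, 11 → max 11
Smallest max regret = 5 → Option 4.

Option 4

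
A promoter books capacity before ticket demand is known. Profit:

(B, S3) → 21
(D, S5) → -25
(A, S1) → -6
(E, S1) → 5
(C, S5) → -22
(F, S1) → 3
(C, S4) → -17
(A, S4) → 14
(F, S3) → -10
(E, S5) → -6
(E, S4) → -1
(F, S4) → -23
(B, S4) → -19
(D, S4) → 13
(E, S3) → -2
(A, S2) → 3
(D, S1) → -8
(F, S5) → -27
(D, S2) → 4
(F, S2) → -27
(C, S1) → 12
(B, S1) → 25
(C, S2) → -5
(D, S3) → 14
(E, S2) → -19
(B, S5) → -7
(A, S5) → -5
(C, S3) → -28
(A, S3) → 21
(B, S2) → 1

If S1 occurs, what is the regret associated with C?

13

Best payoff under S1 is 25.
Regret = 25 − 12 = 13.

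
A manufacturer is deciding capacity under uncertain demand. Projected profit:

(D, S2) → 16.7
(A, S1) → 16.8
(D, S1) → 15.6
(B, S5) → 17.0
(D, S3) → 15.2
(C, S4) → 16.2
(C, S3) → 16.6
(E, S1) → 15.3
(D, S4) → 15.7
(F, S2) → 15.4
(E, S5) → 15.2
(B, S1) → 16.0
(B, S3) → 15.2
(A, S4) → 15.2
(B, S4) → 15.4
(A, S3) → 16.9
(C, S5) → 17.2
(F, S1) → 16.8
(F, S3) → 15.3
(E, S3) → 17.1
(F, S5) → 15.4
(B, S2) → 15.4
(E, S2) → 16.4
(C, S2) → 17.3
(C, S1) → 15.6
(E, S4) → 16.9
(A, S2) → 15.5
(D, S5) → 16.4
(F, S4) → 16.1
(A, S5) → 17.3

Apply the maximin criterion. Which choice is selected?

Row minima: A=15.2, B=15.2, C=15.6, D=15.2, E=15.2, F=15.3
Best worst-case = 15.6 → C.

C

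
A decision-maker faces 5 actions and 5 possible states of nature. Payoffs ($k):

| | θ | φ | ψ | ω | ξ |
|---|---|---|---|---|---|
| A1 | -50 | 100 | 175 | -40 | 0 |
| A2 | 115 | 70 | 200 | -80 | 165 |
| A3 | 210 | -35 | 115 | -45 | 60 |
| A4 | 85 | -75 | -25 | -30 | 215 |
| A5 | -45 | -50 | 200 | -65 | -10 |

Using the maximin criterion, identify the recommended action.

A3

Row minima: A1=-50, A2=-80, A3=-45, A4=-75, A5=-65
Best worst-case = -45 → A3.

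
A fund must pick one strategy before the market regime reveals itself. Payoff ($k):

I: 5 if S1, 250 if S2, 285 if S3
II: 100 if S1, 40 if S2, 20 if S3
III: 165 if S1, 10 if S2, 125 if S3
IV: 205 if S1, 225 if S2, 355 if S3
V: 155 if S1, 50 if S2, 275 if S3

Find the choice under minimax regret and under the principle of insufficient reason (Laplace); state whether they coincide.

Column bests: S1=205, S2=250, S3=355.
I regrets: 200, 0, 70 → max 200
II regrets: 105, 210, 335 → max 335
III regrets: 40, 240, 230 → max 240
IV regrets: 0, 25, 0 → max 25
V regrets: 50, 200, 80 → max 200
Smallest max regret = 25 → IV.
Row averages: I=180, II=160/3, III=100, IV=785/3, V=160
Highest average = 785/3 → IV.

minimax regret → IV; laplace → IV (agree)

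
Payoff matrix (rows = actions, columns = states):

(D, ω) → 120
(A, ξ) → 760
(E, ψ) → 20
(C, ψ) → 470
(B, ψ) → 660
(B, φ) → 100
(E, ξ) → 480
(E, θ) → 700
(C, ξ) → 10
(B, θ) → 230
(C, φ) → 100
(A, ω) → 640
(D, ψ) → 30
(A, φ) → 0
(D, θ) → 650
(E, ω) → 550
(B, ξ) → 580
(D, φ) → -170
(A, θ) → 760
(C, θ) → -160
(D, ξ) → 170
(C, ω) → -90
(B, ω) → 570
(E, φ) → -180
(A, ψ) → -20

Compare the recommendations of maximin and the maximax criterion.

maximin → B; maximax → A (disagree)

Row minima: A=-20, B=100, C=-160, D=-170, E=-180
Best worst-case = 100 → B.
Row maxima: A=760, B=660, C=470, D=650, E=700
Best best-case = 760 → A.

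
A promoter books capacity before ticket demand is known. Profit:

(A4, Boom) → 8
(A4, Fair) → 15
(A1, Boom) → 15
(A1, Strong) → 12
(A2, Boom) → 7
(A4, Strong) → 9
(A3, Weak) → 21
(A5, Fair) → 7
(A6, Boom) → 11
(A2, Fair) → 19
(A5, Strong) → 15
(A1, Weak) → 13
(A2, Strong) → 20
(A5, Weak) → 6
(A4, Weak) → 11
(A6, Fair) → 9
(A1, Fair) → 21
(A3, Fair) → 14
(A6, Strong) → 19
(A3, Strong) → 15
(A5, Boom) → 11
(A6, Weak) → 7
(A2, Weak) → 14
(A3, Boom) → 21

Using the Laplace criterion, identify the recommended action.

Row averages: A1=15.25, A2=15, A3=17.75, A4=10.75, A5=9.75, A6=11.5
Highest average = 17.75 → A3.

A3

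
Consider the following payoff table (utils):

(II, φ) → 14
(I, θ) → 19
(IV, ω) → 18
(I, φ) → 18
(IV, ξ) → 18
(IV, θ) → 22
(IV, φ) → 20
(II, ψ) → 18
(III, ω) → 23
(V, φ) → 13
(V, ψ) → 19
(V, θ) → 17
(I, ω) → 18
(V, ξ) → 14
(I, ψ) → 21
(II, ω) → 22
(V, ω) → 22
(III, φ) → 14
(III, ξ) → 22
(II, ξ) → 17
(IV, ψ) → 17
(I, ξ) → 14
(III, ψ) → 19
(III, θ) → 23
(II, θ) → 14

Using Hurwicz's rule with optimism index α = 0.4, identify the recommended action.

I: 0.4·21 + 0.6·14 = 16.8
II: 0.4·22 + 0.6·14 = 17.2
III: 0.4·23 + 0.6·14 = 17.6
IV: 0.4·22 + 0.6·17 = 19
V: 0.4·22 + 0.6·13 = 16.6
Highest Hurwicz score = 19 → IV.

IV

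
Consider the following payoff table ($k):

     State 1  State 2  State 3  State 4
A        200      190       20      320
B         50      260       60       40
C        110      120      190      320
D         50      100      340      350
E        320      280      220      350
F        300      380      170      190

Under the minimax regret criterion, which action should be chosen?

Column bests: State 1=320, State 2=380, State 3=340, State 4=350.
A regrets: 120, 190, 320, 30 → max 320
B regrets: 270, 120, 280, 310 → max 310
C regrets: 210, 260, 150, 30 → max 260
D regrets: 270, 280, 0, 0 → max 280
E regrets: 0, 100, 120, 0 → max 120
F regrets: 20, 0, 170, 160 → max 170
Smallest max regret = 120 → E.

E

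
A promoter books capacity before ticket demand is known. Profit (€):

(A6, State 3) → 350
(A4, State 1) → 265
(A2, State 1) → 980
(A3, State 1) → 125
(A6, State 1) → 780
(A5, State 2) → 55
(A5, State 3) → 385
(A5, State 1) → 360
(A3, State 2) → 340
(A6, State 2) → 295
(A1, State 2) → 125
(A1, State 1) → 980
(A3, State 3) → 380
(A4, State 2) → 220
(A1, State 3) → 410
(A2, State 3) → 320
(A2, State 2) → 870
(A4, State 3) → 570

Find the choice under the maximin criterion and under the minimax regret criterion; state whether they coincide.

Row minima: A1=125, A2=320, A3=125, A4=220, A5=55, A6=295
Best worst-case = 320 → A2.
Column bests: State 1=980, State 2=870, State 3=570.
A1 regrets: 0, 745, 160 → max 745
A2 regrets: 0, 0, 250 → max 250
A3 regrets: 855, 530, 190 → max 855
A4 regrets: 715, 650, 0 → max 715
A5 regrets: 620, 815, 185 → max 815
A6 regrets: 200, 575, 220 → max 575
Smallest max regret = 250 → A2.

maximin → A2; minimax regret → A2 (agree)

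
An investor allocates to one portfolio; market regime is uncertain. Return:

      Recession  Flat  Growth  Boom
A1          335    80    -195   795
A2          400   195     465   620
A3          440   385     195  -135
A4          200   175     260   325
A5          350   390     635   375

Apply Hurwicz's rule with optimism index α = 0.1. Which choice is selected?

A5

A1: 0.1·795 + 0.9·(-195) = -96
A2: 0.1·620 + 0.9·195 = 237.5
A3: 0.1·440 + 0.9·(-135) = -77.5
A4: 0.1·325 + 0.9·175 = 190
A5: 0.1·635 + 0.9·350 = 378.5
Highest Hurwicz score = 378.5 → A5.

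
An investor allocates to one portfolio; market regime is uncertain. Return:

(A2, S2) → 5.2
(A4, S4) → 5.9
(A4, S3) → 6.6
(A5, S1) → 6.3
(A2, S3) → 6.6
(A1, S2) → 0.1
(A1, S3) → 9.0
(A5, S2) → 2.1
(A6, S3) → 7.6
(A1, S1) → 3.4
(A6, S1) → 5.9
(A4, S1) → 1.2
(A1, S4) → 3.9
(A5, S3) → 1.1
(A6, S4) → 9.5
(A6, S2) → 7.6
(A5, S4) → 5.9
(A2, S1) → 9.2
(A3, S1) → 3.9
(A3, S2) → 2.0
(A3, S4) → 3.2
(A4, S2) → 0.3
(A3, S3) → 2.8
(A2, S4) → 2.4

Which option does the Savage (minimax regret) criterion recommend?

Column bests: S1=9.2, S2=7.6, S3=9.0, S4=9.5.
A1 regrets: 5.8, 7.5, 0.0, 5.6 → max 7.5
A2 regrets: 0.0, 2.4, 2.4, 7.1 → max 7.1
A3 regrets: 5.3, 5.6, 6.2, 6.3 → max 6.3
A4 regrets: 8.0, 7.3, 2.4, 3.6 → max 8.0
A5 regrets: 2.9, 5.5, 7.9, 3.6 → max 7.9
A6 regrets: 3.3, 0.0, 1.4, 0.0 → max 3.3
Smallest max regret = 3.3 → A6.

A6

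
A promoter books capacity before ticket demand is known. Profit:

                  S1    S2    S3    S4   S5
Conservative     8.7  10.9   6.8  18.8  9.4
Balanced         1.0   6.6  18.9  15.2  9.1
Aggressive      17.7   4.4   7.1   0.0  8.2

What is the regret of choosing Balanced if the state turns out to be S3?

0.0

Best payoff under S3 is 18.9.
Regret = 18.9 − 18.9 = 0.0.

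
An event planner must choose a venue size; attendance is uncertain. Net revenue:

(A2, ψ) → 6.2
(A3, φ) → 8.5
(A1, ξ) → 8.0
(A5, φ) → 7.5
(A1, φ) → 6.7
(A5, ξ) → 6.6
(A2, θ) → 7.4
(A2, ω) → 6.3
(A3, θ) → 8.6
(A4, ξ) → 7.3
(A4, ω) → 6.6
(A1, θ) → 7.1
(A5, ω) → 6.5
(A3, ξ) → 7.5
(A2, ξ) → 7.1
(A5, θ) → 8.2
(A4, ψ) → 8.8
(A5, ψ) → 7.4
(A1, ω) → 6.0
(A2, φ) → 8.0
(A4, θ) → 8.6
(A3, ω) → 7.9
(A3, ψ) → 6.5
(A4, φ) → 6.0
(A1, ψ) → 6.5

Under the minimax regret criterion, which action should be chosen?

Column bests: θ=8.6, φ=8.5, ψ=8.8, ω=7.9, ξ=8.0.
A1 regrets: 1.5, 1.8, 2.3, 1.9, 0.0 → max 2.3
A2 regrets: 1.2, 0.5, 2.6, 1.6, 0.9 → max 2.6
A3 regrets: 0.0, 0.0, 2.3, 0.0, 0.5 → max 2.3
A4 regrets: 0.0, 2.5, 0.0, 1.3, 0.7 → max 2.5
A5 regrets: 0.4, 1.0, 1.4, 1.4, 1.4 → max 1.4
Smallest max regret = 1.4 → A5.

A5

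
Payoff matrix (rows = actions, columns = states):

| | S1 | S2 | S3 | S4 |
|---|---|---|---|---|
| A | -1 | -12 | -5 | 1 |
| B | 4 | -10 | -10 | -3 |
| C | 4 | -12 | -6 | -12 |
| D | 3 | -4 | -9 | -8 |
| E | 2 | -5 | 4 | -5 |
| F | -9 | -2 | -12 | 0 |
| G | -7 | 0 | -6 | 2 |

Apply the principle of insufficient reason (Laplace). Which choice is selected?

Row averages: A=-4.25, B=-4.75, C=-6.5, D=-4.5, E=-1, F=-5.75, G=-2.75
Highest average = -1 → E.

E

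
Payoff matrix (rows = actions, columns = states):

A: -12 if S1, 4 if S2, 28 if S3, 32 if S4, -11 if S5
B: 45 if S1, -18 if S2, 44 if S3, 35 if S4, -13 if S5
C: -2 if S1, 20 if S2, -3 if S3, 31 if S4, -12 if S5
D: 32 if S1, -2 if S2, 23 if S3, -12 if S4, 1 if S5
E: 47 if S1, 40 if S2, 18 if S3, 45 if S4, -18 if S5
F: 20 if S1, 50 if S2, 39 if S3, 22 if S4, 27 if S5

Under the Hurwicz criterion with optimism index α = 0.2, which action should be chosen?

A: 0.2·32 + 0.8·(-12) = -3.2
B: 0.2·45 + 0.8·(-18) = -5.4
C: 0.2·31 + 0.8·(-12) = -3.4
D: 0.2·32 + 0.8·(-12) = -3.2
E: 0.2·47 + 0.8·(-18) = -5
F: 0.2·50 + 0.8·20 = 26
Highest Hurwicz score = 26 → F.

F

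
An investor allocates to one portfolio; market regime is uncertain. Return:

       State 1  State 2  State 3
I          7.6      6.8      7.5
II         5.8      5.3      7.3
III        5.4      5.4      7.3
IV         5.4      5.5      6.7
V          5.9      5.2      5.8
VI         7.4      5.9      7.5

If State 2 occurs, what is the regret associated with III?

1.4

Best payoff under State 2 is 6.8.
Regret = 6.8 − 5.4 = 1.4.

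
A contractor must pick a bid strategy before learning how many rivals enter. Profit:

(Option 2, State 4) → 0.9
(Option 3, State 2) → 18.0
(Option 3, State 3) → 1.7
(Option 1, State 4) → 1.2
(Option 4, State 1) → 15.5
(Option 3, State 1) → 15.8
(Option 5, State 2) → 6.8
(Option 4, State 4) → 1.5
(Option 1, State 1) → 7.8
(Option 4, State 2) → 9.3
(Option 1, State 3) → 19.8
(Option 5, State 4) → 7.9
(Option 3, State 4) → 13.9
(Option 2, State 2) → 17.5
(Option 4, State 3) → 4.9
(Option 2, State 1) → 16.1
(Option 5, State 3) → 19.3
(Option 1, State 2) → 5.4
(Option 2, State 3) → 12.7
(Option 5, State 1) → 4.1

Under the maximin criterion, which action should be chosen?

Row minima: Option 1=1.2, Option 2=0.9, Option 3=1.7, Option 4=1.5, Option 5=4.1
Best worst-case = 4.1 → Option 5.

Option 5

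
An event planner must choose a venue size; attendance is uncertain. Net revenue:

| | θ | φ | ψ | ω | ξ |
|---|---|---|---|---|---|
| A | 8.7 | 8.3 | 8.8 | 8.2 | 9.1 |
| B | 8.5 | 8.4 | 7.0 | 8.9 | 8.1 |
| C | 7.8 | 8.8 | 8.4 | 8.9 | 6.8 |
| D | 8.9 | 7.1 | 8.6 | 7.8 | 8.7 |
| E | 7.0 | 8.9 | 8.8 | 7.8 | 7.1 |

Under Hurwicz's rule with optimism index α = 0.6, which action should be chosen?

A: 0.6·9.1 + 0.4·8.2 = 8.74
B: 0.6·8.9 + 0.4·7.0 = 8.14
C: 0.6·8.9 + 0.4·6.8 = 8.06
D: 0.6·8.9 + 0.4·7.1 = 8.18
E: 0.6·8.9 + 0.4·7.0 = 8.14
Highest Hurwicz score = 8.74 → A.

A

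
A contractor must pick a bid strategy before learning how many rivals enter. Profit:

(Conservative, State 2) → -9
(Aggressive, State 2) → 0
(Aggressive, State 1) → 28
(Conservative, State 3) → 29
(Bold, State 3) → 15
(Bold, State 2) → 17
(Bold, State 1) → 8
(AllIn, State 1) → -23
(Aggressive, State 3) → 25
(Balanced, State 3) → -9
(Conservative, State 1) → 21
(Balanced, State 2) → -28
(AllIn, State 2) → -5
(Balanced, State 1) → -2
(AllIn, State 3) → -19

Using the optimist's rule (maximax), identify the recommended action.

Row maxima: Conservative=29, Balanced=-2, Aggressive=28, Bold=17, AllIn=-5
Best best-case = 29 → Conservative.

Conservative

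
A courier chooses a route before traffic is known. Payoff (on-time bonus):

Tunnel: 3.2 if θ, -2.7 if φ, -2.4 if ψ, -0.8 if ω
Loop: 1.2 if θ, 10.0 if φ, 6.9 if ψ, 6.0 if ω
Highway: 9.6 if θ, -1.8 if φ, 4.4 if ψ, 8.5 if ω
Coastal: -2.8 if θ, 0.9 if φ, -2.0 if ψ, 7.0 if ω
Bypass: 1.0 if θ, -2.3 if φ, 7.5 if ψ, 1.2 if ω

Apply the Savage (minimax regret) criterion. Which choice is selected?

Loop

Column bests: θ=9.6, φ=10.0, ψ=7.5, ω=8.5.
Tunnel regrets: 6.4, 12.7, 9.9, 9.3 → max 12.7
Loop regrets: 8.4, 0.0, 0.6, 2.5 → max 8.4
Highway regrets: 0.0, 11.8, 3.1, 0.0 → max 11.8
Coastal regrets: 12.4, 9.1, 9.5, 1.5 → max 12.4
Bypass regrets: 8.6, 12.3, 0.0, 7.3 → max 12.3
Smallest max regret = 8.4 → Loop.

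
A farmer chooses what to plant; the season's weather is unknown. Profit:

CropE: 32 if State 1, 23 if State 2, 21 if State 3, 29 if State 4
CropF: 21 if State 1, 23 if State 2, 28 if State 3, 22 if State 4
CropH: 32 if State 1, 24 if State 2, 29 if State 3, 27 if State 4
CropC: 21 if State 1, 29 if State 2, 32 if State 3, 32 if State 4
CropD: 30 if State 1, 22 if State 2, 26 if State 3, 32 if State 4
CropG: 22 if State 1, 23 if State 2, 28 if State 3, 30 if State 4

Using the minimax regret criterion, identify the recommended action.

CropH

Column bests: State 1=32, State 2=29, State 3=32, State 4=32.
CropE regrets: 0, 6, 11, 3 → max 11
CropF regrets: 11, 6, 4, 10 → max 11
CropH regrets: 0, 5, 3, 5 → max 5
CropC regrets: 11, 0, 0, 0 → max 11
CropD regrets: 2, 7, 6, 0 → max 7
CropG regrets: 10, 6, 4, 2 → max 10
Smallest max regret = 5 → CropH.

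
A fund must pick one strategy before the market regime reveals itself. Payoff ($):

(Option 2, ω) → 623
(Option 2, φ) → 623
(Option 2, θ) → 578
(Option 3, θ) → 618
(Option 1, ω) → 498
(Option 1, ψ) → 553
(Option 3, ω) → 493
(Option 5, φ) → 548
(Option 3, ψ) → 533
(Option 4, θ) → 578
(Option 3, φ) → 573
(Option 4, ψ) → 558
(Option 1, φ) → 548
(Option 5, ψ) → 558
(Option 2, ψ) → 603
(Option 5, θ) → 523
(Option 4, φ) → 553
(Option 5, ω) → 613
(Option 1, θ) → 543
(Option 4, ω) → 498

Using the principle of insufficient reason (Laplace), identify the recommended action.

Option 2

Row averages: Option 1=535.5, Option 2=606.75, Option 3=554.25, Option 4=546.75, Option 5=560.5
Highest average = 606.75 → Option 2.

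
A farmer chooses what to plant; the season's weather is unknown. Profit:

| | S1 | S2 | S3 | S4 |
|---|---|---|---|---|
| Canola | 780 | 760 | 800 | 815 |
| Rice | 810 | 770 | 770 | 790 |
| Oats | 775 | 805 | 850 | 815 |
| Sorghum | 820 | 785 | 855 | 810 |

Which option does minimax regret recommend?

Column bests: S1=820, S2=805, S3=855, S4=815.
Canola regrets: 40, 45, 55, 0 → max 55
Rice regrets: 10, 35, 85, 25 → max 85
Oats regrets: 45, 0, 5, 0 → max 45
Sorghum regrets: 0, 20, 0, 5 → max 20
Smallest max regret = 20 → Sorghum.

Sorghum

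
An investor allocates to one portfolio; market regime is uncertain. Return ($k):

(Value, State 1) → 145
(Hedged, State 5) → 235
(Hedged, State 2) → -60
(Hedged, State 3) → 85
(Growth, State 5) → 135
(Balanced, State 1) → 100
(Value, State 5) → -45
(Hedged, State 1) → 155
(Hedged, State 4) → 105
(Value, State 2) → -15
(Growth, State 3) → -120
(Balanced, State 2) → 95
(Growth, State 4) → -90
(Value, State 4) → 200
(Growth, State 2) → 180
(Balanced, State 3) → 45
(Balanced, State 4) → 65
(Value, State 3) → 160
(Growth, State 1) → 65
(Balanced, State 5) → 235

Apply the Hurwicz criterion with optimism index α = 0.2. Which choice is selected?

Value: 0.2·200 + 0.8·(-45) = 4
Hedged: 0.2·235 + 0.8·(-60) = -1
Balanced: 0.2·235 + 0.8·45 = 83
Growth: 0.2·180 + 0.8·(-120) = -60
Highest Hurwicz score = 83 → Balanced.

Balanced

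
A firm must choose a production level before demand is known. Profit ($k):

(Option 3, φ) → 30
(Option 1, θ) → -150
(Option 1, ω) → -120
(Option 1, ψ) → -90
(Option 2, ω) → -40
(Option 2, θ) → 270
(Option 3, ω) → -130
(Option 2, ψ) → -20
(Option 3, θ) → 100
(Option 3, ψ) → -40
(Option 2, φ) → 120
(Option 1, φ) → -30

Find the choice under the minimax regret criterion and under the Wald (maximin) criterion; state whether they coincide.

minimax regret → Option 2; maximin → Option 2 (agree)

Column bests: θ=270, φ=120, ψ=-20, ω=-40.
Option 1 regrets: 420, 150, 70, 80 → max 420
Option 2 regrets: 0, 0, 0, 0 → max 0
Option 3 regrets: 170, 90, 20, 90 → max 170
Smallest max regret = 0 → Option 2.
Row minima: Option 1=-150, Option 2=-40, Option 3=-130
Best worst-case = -40 → Option 2.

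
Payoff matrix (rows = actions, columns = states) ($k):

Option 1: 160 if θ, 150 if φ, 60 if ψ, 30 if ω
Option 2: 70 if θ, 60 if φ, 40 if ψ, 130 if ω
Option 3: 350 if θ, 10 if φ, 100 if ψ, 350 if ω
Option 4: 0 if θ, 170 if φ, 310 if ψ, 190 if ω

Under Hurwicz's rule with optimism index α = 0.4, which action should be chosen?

Option 3

Option 1: 0.4·160 + 0.6·30 = 82
Option 2: 0.4·130 + 0.6·40 = 76
Option 3: 0.4·350 + 0.6·10 = 146
Option 4: 0.4·310 + 0.6·0 = 124
Highest Hurwicz score = 146 → Option 3.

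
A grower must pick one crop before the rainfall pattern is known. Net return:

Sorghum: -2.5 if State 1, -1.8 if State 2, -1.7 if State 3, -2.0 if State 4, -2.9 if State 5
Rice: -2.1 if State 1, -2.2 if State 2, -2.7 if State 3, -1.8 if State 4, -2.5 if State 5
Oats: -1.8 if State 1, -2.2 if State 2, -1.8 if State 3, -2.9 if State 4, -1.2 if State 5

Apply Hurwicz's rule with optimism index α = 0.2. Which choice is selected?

Sorghum: 0.2·(-1.7) + 0.8·(-2.9) = -2.66
Rice: 0.2·(-1.8) + 0.8·(-2.7) = -2.52
Oats: 0.2·(-1.2) + 0.8·(-2.9) = -2.56
Highest Hurwicz score = -2.52 → Rice.

Rice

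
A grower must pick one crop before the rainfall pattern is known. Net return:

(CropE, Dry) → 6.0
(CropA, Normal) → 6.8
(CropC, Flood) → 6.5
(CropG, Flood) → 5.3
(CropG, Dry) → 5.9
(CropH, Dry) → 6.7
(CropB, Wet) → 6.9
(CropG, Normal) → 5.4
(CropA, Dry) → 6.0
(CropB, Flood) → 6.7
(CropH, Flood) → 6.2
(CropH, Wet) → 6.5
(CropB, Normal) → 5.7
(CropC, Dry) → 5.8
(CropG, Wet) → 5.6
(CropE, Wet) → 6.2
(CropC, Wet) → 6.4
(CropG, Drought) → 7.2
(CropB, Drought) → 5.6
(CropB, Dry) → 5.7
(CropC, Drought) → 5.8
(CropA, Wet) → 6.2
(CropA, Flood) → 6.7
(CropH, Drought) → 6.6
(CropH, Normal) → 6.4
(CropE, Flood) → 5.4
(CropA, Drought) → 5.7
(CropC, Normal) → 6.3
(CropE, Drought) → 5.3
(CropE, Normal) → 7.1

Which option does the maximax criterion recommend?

CropG

Row maxima: CropB=6.9, CropE=7.1, CropG=7.2, CropC=6.5, CropA=6.8, CropH=6.7
Best best-case = 7.2 → CropG.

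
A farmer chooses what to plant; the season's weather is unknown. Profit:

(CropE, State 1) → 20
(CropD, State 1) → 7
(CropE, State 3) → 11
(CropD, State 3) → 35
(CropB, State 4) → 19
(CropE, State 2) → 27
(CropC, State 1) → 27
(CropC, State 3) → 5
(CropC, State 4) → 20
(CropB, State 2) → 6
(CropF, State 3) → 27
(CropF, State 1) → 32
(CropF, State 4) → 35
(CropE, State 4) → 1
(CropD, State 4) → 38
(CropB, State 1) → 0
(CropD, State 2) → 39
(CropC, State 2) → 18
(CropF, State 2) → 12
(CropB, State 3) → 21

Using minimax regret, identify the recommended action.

CropD

Column bests: State 1=32, State 2=39, State 3=35, State 4=38.
CropB regrets: 32, 33, 14, 19 → max 33
CropF regrets: 0, 27, 8, 3 → max 27
CropC regrets: 5, 21, 30, 18 → max 30
CropD regrets: 25, 0, 0, 0 → max 25
CropE regrets: 12, 12, 24, 37 → max 37
Smallest max regret = 25 → CropD.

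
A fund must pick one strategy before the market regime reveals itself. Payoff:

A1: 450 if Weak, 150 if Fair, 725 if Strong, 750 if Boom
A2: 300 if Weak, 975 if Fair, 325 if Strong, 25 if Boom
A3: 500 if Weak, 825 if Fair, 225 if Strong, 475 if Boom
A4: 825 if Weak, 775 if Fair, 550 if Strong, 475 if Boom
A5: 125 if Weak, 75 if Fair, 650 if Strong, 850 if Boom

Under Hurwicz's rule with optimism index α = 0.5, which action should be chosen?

A1: 0.5·750 + 0.5·150 = 450
A2: 0.5·975 + 0.5·25 = 500
A3: 0.5·825 + 0.5·225 = 525
A4: 0.5·825 + 0.5·475 = 650
A5: 0.5·850 + 0.5·75 = 462.5
Highest Hurwicz score = 650 → A4.

A4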